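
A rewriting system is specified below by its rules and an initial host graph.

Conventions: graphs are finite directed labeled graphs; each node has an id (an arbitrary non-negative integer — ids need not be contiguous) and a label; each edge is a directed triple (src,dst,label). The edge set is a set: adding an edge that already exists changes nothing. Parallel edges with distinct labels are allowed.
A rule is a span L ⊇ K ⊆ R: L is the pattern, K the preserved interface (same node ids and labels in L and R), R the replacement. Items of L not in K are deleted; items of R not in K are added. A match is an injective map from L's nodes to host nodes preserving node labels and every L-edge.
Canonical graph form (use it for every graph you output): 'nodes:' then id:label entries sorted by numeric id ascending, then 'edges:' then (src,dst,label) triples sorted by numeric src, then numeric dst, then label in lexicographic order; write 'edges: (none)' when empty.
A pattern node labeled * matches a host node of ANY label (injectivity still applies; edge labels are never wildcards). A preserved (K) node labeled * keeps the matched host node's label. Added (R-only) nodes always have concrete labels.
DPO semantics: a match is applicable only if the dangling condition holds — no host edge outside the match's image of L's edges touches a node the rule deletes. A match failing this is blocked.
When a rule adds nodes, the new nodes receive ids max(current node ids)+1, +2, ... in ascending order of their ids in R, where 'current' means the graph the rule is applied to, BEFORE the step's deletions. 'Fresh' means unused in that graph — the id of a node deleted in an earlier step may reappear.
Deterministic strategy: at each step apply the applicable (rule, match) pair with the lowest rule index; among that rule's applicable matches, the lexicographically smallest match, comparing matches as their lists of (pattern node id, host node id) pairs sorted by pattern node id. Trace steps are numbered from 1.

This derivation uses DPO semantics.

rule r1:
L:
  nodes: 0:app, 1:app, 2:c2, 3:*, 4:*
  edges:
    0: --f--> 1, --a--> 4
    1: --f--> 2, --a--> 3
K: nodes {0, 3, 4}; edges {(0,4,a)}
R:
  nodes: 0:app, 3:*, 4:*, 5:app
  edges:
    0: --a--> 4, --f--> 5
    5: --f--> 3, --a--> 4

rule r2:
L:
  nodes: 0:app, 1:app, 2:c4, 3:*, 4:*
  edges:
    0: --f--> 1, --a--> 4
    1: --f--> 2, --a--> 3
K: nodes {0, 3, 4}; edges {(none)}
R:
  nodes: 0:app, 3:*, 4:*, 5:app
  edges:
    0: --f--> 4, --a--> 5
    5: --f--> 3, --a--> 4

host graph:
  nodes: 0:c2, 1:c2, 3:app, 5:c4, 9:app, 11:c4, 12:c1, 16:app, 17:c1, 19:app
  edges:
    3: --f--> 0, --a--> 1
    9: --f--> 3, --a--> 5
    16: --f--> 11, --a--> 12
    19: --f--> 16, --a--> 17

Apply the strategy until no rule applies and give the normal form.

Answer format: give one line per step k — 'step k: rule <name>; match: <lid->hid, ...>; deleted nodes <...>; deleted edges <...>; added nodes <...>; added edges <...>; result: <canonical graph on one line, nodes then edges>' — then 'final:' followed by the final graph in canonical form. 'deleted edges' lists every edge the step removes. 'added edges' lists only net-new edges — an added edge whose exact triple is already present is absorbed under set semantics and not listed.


step 1: rule r1; match: 0->9, 1->3, 2->0, 3->1, 4->5; deleted nodes 0, 3; deleted edges (3,0,f); (3,1,a); (9,3,f); added nodes 20; added edges (9,20,f); (20,1,f); (20,5,a); result: nodes: 1:c2, 5:c4, 9:app, 11:c4, 12:c1, 16:app, 17:c1, 19:app, 20:app edges: (9,5,a); (9,20,f); (16,11,f); (16,12,a); (19,16,f); (19,17,a); (20,1,f); (20,5,a)
step 2: rule r2; match: 0->19, 1->16, 2->11, 3->12, 4->17; deleted nodes 11, 16; deleted edges (16,11,f); (16,12,a); (19,16,f); (19,17,a); added nodes 21; added edges (19,17,f); (19,21,a); (21,12,f); (21,17,a); result: nodes: 1:c2, 5:c4, 9:app, 12:c1, 17:c1, 19:app, 20:app, 21:app edges: (9,5,a); (9,20,f); (19,17,f); (19,21,a); (20,1,f); (20,5,a); (21,12,f); (21,17,a)
final:
nodes: 1:c2, 5:c4, 9:app, 12:c1, 17:c1, 19:app, 20:app, 21:app
edges: (9,5,a); (9,20,f); (19,17,f); (19,21,a); (20,1,f); (20,5,a); (21,12,f); (21,17,a)


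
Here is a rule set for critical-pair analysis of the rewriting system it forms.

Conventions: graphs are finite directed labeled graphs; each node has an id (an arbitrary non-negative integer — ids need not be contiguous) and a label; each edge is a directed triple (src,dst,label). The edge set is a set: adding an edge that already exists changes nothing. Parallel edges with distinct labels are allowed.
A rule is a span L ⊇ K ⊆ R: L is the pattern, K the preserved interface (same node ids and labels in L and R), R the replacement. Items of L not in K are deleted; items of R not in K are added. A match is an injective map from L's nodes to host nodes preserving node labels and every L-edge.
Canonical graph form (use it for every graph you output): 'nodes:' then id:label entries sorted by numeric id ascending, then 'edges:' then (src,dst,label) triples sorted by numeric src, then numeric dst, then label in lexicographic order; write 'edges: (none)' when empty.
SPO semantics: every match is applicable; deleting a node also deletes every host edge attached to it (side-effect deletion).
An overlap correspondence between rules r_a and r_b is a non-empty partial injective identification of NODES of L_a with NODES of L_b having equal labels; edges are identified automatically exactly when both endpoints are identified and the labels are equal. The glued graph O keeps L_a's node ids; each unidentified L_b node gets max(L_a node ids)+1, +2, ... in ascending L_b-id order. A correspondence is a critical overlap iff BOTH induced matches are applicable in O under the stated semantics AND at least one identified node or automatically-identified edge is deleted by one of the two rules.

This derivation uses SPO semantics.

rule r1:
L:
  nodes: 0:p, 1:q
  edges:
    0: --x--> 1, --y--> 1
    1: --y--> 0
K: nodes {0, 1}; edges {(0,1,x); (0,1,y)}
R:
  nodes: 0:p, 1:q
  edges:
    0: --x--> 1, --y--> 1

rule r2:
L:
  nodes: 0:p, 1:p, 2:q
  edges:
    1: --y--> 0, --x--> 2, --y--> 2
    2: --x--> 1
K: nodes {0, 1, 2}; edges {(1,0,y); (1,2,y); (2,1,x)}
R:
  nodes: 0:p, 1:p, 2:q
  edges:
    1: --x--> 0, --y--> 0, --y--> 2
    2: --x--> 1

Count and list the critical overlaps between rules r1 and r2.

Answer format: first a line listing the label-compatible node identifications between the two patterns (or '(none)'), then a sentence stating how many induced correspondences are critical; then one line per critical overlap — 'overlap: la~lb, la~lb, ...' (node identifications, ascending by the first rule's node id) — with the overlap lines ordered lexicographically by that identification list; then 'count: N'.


label-compatible node identifications between L(r1) and L(r2): 0~0, 0~1, 1~2
1 of the induced correspondences is a critical overlap of r1 and r2.
overlap: 0~1, 1~2
count: 1


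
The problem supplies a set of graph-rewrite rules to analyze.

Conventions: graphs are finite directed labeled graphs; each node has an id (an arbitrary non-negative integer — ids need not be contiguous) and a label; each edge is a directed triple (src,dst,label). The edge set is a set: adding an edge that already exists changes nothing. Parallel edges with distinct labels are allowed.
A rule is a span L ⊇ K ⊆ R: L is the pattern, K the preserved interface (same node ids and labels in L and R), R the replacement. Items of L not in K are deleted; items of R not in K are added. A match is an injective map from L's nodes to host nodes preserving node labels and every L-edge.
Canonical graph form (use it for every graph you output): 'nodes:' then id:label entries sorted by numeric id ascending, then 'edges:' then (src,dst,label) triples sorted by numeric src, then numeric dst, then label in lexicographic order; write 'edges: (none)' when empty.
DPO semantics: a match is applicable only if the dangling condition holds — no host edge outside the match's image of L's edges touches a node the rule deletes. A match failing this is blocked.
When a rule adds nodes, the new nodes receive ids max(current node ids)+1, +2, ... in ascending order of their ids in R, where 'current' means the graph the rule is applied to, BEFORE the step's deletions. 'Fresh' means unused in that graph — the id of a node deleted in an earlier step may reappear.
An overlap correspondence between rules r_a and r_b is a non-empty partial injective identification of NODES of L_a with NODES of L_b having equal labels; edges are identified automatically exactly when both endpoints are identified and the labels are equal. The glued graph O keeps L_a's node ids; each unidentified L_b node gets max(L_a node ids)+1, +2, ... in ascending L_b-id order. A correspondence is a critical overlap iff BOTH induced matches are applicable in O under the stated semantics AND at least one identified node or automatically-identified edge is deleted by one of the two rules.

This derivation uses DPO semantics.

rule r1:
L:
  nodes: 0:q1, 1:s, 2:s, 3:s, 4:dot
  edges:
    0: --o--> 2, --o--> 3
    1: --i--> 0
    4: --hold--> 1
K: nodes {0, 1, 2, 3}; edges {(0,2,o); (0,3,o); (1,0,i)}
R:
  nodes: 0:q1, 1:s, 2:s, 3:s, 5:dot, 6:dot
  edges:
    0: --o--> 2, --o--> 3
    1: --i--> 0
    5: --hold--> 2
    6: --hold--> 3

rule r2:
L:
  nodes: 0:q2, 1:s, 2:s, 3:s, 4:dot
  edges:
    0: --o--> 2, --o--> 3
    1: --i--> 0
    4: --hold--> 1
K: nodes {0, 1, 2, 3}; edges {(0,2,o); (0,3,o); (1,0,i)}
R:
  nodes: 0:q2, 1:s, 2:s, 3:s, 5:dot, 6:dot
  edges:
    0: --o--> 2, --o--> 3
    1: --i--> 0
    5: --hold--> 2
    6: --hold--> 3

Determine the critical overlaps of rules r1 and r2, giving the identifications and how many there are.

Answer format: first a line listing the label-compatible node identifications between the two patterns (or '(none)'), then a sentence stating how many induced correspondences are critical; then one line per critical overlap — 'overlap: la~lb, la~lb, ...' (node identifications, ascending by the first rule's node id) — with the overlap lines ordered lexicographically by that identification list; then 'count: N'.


label-compatible node identifications between L(r1) and L(r2): 1~1, 1~2, 1~3, 2~1, 2~2, 2~3, 3~1, 3~2, 3~3, 4~4
7 of the induced correspondences are critical overlaps of r1 and r2.
overlap: 1~1, 2~2, 3~3, 4~4
overlap: 1~1, 2~2, 4~4
overlap: 1~1, 2~3, 3~2, 4~4
overlap: 1~1, 2~3, 4~4
overlap: 1~1, 3~2, 4~4
overlap: 1~1, 3~3, 4~4
overlap: 1~1, 4~4
count: 7


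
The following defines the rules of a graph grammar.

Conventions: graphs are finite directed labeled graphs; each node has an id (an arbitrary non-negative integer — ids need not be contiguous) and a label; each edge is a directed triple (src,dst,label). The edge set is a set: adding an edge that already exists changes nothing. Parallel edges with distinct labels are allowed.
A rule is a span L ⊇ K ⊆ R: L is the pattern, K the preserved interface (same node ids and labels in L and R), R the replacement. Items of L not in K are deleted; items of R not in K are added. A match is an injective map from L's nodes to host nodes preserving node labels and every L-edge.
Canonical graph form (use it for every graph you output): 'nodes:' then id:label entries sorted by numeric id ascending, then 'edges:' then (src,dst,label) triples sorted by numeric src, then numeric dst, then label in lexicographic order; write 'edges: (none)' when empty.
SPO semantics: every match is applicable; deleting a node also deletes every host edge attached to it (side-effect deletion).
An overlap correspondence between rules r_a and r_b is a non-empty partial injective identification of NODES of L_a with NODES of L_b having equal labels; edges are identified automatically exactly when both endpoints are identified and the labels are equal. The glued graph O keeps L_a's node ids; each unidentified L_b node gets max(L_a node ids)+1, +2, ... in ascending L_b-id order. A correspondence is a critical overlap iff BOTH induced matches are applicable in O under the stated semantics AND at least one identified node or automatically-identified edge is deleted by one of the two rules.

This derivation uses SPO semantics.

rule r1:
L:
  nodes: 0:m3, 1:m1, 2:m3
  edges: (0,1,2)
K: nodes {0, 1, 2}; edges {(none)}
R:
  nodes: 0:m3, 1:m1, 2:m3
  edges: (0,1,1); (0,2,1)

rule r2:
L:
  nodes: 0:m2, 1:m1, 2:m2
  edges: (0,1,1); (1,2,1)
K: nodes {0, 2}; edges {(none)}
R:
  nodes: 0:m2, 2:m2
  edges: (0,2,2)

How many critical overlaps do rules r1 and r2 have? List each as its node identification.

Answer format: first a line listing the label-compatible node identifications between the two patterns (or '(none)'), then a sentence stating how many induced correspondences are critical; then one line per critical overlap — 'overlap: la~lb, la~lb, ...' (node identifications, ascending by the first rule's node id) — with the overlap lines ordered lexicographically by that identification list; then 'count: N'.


label-compatible node identifications between L(r1) and L(r2): 1~1
1 of the induced correspondences is a critical overlap of r1 and r2.
overlap: 1~1
count: 1


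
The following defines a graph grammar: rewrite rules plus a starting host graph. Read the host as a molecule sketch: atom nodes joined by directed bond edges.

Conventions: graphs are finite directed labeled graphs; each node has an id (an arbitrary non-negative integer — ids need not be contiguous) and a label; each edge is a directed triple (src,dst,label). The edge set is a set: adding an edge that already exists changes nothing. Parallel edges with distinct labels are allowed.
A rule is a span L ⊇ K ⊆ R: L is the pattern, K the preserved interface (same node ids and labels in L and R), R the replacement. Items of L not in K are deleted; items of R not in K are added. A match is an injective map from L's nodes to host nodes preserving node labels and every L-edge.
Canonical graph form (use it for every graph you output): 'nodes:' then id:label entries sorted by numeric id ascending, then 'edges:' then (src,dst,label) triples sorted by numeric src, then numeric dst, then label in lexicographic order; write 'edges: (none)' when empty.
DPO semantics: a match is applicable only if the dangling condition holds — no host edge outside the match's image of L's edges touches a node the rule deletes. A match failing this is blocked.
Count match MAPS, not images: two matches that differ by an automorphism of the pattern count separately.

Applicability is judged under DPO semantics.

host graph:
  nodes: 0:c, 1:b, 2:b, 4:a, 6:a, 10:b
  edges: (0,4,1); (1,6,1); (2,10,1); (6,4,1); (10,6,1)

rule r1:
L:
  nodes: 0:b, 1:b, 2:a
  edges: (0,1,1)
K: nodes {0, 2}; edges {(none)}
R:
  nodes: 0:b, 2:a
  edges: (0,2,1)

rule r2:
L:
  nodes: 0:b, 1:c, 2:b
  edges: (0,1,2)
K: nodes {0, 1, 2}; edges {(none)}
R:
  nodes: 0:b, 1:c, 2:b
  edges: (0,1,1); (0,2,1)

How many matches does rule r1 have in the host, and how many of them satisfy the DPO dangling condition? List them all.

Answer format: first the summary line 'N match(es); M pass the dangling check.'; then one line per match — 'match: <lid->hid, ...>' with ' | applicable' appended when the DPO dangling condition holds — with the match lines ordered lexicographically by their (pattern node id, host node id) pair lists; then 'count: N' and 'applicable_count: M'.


2 match(es); 0 pass the dangling check.
match: 0->2, 1->10, 2->4
match: 0->2, 1->10, 2->6
count: 2
applicable_count: 0


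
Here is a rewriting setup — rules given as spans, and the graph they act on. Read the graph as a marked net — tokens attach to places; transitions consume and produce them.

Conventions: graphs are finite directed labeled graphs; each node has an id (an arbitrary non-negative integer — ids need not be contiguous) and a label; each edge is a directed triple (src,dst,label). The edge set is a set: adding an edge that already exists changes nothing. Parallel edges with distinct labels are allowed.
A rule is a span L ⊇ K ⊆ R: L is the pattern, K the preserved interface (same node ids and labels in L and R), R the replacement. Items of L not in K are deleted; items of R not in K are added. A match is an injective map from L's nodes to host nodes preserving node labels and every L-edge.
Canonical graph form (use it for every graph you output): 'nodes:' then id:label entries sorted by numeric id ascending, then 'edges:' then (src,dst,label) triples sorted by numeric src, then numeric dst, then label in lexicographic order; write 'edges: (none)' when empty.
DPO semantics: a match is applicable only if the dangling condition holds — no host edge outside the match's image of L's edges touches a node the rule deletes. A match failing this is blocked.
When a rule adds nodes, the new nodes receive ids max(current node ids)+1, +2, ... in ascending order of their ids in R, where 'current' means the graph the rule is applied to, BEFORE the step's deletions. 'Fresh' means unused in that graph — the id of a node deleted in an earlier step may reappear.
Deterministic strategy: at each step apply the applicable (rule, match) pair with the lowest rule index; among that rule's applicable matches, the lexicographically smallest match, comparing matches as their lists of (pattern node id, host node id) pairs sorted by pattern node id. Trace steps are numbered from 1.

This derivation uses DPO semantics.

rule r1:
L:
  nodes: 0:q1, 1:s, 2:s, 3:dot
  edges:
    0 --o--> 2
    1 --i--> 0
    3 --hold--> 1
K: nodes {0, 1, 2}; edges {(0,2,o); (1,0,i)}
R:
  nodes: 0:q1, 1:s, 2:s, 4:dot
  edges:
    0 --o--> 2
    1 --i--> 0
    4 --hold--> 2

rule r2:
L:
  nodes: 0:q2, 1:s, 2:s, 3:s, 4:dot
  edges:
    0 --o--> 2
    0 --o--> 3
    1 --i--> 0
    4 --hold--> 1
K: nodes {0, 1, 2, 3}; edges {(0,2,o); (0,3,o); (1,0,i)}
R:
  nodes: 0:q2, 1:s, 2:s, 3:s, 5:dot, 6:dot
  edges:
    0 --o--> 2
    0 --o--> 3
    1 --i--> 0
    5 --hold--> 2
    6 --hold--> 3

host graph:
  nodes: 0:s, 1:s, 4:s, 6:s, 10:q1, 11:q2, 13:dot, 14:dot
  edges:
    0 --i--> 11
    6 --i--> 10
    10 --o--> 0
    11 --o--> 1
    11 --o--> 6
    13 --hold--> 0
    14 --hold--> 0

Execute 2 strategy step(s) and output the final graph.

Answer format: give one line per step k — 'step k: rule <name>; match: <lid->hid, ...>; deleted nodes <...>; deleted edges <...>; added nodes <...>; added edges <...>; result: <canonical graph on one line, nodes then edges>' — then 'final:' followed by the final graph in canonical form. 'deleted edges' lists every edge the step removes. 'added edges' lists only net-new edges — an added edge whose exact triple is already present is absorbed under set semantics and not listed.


step 1: rule r2; match: 0->11, 1->0, 2->1, 3->6, 4->13; deleted nodes 13; deleted edges (13,0,hold); added nodes 15, 16; added edges (15,1,hold); (16,6,hold); result: nodes: 0:s, 1:s, 4:s, 6:s, 10:q1, 11:q2, 14:dot, 15:dot, 16:dot edges: (0,11,i); (6,10,i); (10,0,o); (11,1,o); (11,6,o); (14,0,hold); (15,1,hold); (16,6,hold)
step 2: rule r1; match: 0->10, 1->6, 2->0, 3->16; deleted nodes 16; deleted edges (16,6,hold); added nodes 17; added edges (17,0,hold); result: nodes: 0:s, 1:s, 4:s, 6:s, 10:q1, 11:q2, 14:dot, 15:dot, 17:dot edges: (0,11,i); (6,10,i); (10,0,o); (11,1,o); (11,6,o); (14,0,hold); (15,1,hold); (17,0,hold)
final:
nodes: 0:s, 1:s, 4:s, 6:s, 10:q1, 11:q2, 14:dot, 15:dot, 17:dot
edges: (0,11,i); (6,10,i); (10,0,o); (11,1,o); (11,6,o); (14,0,hold); (15,1,hold); (17,0,hold)


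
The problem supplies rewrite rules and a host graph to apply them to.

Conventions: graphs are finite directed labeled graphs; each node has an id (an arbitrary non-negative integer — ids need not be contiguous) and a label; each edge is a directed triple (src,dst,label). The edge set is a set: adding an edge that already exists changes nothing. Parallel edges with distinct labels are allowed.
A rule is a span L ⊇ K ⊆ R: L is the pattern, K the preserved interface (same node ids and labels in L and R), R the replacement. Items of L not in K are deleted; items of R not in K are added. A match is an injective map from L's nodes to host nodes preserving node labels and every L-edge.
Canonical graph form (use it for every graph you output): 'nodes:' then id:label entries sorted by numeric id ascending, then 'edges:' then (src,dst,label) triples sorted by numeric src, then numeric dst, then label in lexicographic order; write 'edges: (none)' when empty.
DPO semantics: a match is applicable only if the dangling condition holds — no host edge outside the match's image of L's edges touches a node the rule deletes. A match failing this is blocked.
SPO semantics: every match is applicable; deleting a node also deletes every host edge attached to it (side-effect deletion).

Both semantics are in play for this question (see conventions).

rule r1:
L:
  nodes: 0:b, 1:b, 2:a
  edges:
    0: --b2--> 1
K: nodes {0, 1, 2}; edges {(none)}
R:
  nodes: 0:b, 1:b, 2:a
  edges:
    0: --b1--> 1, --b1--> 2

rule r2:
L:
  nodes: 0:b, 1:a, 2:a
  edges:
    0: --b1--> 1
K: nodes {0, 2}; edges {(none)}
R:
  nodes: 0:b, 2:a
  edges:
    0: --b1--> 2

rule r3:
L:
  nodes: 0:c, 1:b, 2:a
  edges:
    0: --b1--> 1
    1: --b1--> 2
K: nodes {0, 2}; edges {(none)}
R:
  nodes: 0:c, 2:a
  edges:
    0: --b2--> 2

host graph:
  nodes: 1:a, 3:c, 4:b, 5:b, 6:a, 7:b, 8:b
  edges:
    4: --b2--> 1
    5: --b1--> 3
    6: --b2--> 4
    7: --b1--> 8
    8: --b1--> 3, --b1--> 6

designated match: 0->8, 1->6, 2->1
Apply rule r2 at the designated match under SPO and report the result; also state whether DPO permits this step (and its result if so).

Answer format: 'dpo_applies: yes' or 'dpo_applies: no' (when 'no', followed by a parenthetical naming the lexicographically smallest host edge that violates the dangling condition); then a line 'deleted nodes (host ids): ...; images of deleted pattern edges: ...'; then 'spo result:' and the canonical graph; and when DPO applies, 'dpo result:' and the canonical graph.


dpo_applies: no
(the rule deletes node 6, which keeps host edge (6,4,b2) outside the match image — the dangling condition fails, DPO blocks; SPO proceeds and side-deletes such edges)
deleted nodes (host ids): 6; images of deleted pattern edges: (8,6,b1)
spo result:
nodes: 1:a, 3:c, 4:b, 5:b, 7:b, 8:b
edges: (4,1,b2); (5,3,b1); (7,8,b1); (8,1,b1); (8,3,b1)


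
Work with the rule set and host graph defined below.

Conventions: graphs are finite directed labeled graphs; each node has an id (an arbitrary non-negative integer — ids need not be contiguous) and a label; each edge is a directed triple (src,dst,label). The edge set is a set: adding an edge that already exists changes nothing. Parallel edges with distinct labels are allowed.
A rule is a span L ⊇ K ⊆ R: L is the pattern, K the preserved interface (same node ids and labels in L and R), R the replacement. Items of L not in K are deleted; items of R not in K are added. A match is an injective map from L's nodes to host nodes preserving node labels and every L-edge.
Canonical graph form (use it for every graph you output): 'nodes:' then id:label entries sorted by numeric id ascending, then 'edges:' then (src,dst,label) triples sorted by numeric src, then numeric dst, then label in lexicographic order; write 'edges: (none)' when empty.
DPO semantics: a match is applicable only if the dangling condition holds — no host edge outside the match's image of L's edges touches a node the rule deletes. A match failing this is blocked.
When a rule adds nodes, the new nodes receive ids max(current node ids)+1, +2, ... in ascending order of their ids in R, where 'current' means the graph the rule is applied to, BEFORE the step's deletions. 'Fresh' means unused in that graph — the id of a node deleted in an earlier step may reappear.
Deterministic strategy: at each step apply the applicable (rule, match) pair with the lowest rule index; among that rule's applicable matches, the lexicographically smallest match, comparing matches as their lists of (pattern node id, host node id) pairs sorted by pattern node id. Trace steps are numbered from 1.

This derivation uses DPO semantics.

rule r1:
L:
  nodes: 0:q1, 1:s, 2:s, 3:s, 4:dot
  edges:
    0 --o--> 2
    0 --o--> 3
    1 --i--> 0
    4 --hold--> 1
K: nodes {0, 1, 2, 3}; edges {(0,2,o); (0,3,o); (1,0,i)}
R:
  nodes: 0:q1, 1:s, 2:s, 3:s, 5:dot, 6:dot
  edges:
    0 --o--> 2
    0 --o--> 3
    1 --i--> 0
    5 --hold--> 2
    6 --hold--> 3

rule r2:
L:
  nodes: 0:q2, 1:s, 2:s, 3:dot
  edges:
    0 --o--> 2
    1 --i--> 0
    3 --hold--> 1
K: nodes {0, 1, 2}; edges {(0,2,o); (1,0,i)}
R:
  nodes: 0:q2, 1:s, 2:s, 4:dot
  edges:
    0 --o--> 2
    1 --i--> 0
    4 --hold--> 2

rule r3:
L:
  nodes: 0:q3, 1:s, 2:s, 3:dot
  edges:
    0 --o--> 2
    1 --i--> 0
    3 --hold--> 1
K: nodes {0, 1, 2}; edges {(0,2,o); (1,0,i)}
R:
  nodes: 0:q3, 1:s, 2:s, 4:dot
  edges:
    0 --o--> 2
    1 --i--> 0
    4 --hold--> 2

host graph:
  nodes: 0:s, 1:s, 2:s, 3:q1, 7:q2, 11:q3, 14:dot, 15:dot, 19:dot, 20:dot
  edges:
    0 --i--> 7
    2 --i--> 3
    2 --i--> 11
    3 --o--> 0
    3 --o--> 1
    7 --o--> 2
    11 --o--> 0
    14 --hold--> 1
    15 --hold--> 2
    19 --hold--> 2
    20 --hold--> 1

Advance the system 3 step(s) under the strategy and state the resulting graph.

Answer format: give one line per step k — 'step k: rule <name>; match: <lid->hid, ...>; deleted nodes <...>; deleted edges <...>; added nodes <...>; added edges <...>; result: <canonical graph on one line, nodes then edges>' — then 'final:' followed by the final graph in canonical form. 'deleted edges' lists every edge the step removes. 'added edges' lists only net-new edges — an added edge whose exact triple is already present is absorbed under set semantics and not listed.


step 1: rule r1; match: 0->3, 1->2, 2->0, 3->1, 4->15; deleted nodes 15; deleted edges (15,2,hold); added nodes 21, 22; added edges (21,0,hold); (22,1,hold); result: nodes: 0:s, 1:s, 2:s, 3:q1, 7:q2, 11:q3, 14:dot, 19:dot, 20:dot, 21:dot, 22:dot edges: (0,7,i); (2,3,i); (2,11,i); (3,0,o); (3,1,o); (7,2,o); (11,0,o); (14,1,hold); (19,2,hold); (20,1,hold); (21,0,hold); (22,1,hold)
step 2: rule r1; match: 0->3, 1->2, 2->0, 3->1, 4->19; deleted nodes 19; deleted edges (19,2,hold); added nodes 23, 24; added edges (23,0,hold); (24,1,hold); result: nodes: 0:s, 1:s, 2:s, 3:q1, 7:q2, 11:q3, 14:dot, 20:dot, 21:dot, 22:dot, 23:dot, 24:dot edges: (0,7,i); (2,3,i); (2,11,i); (3,0,o); (3,1,o); (7,2,o); (11,0,o); (14,1,hold); (20,1,hold); (21,0,hold); (22,1,hold); (23,0,hold); (24,1,hold)
step 3: rule r2; match: 0->7, 1->0, 2->2, 3->21; deleted nodes 21; deleted edges (21,0,hold); added nodes 25; added edges (25,2,hold); result: nodes: 0:s, 1:s, 2:s, 3:q1, 7:q2, 11:q3, 14:dot, 20:dot, 22:dot, 23:dot, 24:dot, 25:dot edges: (0,7,i); (2,3,i); (2,11,i); (3,0,o); (3,1,o); (7,2,o); (11,0,o); (14,1,hold); (20,1,hold); (22,1,hold); (23,0,hold); (24,1,hold); (25,2,hold)
final:
nodes: 0:s, 1:s, 2:s, 3:q1, 7:q2, 11:q3, 14:dot, 20:dot, 22:dot, 23:dot, 24:dot, 25:dot
edges: (0,7,i); (2,3,i); (2,11,i); (3,0,o); (3,1,o); (7,2,o); (11,0,o); (14,1,hold); (20,1,hold); (22,1,hold); (23,0,hold); (24,1,hold); (25,2,hold)


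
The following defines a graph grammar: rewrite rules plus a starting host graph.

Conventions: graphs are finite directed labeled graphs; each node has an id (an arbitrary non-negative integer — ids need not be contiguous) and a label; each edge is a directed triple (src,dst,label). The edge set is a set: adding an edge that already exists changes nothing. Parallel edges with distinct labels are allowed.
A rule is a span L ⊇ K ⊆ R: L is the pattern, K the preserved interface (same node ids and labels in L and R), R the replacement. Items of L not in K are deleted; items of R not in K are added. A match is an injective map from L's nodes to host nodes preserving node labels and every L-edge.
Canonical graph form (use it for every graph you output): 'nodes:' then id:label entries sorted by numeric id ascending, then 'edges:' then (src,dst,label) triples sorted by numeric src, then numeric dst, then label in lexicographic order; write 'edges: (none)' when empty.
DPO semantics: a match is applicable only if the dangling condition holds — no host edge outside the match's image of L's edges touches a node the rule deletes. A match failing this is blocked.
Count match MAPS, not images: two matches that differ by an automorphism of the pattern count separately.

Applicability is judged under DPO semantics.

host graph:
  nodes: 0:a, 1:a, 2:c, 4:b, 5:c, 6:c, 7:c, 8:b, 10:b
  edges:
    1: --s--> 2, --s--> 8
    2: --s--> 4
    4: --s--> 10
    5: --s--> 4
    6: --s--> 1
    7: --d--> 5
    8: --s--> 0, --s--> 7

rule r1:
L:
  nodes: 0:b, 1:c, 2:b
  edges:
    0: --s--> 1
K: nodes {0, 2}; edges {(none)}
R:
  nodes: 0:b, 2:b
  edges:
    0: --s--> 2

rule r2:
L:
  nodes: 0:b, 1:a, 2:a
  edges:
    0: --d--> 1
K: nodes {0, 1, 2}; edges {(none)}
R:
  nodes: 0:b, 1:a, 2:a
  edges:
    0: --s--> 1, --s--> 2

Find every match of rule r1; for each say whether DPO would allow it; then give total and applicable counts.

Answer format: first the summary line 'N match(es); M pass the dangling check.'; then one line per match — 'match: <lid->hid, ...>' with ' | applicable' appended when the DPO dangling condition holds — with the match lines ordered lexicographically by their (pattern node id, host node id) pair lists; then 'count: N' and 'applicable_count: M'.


2 match(es); 0 pass the dangling check.
match: 0->8, 1->7, 2->4
match: 0->8, 1->7, 2->10
count: 2
applicable_count: 0


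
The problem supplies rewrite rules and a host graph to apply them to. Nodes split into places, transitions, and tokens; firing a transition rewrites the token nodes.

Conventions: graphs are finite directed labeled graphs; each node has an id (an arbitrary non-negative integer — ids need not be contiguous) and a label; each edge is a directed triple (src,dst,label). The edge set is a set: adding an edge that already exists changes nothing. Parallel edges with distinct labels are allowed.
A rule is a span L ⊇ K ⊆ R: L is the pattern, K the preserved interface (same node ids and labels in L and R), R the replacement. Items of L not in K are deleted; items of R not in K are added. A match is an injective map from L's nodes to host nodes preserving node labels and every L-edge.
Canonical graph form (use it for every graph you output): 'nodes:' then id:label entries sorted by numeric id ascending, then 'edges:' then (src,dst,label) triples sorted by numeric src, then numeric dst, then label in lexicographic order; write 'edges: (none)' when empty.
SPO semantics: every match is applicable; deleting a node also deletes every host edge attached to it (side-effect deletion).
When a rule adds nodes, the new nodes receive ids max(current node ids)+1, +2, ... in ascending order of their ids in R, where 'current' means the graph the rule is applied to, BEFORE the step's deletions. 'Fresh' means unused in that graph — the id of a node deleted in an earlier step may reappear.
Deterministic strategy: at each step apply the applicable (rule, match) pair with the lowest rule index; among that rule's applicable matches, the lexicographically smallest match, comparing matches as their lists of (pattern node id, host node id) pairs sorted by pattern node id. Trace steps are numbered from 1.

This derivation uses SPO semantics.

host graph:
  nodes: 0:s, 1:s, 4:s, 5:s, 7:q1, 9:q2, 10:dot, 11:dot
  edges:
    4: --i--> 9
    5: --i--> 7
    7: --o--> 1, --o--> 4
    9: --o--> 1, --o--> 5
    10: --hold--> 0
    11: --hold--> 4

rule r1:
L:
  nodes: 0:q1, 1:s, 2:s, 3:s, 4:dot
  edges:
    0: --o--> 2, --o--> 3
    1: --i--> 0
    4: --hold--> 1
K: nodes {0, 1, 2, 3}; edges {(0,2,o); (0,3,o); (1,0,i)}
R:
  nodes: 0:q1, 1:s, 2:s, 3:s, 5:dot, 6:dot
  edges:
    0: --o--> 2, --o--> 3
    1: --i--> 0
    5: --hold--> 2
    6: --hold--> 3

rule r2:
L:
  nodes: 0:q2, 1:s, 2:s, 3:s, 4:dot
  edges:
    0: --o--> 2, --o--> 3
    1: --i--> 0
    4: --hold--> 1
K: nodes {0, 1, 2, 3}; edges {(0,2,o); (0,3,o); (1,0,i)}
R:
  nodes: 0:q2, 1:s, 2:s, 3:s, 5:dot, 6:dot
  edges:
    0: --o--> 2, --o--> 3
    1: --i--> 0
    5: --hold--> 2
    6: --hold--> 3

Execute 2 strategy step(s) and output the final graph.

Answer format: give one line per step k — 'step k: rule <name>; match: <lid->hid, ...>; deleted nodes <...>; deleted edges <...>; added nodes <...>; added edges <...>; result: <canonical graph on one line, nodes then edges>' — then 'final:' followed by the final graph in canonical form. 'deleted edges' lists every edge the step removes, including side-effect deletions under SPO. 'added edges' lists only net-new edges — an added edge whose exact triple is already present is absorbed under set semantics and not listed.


step 1: rule r2; match: 0->9, 1->4, 2->1, 3->5, 4->11; deleted nodes 11; deleted edges (11,4,hold); added nodes 12, 13; added edges (12,1,hold); (13,5,hold); result: nodes: 0:s, 1:s, 4:s, 5:s, 7:q1, 9:q2, 10:dot, 12:dot, 13:dot edges: (4,9,i); (5,7,i); (7,1,o); (7,4,o); (9,1,o); (9,5,o); (10,0,hold); (12,1,hold); (13,5,hold)
step 2: rule r1; match: 0->7, 1->5, 2->1, 3->4, 4->13; deleted nodes 13; deleted edges (13,5,hold); added nodes 14, 15; added edges (14,1,hold); (15,4,hold); result: nodes: 0:s, 1:s, 4:s, 5:s, 7:q1, 9:q2, 10:dot, 12:dot, 14:dot, 15:dot edges: (4,9,i); (5,7,i); (7,1,o); (7,4,o); (9,1,o); (9,5,o); (10,0,hold); (12,1,hold); (14,1,hold); (15,4,hold)
final:
nodes: 0:s, 1:s, 4:s, 5:s, 7:q1, 9:q2, 10:dot, 12:dot, 14:dot, 15:dot
edges: (4,9,i); (5,7,i); (7,1,o); (7,4,o); (9,1,o); (9,5,o); (10,0,hold); (12,1,hold); (14,1,hold); (15,4,hold)


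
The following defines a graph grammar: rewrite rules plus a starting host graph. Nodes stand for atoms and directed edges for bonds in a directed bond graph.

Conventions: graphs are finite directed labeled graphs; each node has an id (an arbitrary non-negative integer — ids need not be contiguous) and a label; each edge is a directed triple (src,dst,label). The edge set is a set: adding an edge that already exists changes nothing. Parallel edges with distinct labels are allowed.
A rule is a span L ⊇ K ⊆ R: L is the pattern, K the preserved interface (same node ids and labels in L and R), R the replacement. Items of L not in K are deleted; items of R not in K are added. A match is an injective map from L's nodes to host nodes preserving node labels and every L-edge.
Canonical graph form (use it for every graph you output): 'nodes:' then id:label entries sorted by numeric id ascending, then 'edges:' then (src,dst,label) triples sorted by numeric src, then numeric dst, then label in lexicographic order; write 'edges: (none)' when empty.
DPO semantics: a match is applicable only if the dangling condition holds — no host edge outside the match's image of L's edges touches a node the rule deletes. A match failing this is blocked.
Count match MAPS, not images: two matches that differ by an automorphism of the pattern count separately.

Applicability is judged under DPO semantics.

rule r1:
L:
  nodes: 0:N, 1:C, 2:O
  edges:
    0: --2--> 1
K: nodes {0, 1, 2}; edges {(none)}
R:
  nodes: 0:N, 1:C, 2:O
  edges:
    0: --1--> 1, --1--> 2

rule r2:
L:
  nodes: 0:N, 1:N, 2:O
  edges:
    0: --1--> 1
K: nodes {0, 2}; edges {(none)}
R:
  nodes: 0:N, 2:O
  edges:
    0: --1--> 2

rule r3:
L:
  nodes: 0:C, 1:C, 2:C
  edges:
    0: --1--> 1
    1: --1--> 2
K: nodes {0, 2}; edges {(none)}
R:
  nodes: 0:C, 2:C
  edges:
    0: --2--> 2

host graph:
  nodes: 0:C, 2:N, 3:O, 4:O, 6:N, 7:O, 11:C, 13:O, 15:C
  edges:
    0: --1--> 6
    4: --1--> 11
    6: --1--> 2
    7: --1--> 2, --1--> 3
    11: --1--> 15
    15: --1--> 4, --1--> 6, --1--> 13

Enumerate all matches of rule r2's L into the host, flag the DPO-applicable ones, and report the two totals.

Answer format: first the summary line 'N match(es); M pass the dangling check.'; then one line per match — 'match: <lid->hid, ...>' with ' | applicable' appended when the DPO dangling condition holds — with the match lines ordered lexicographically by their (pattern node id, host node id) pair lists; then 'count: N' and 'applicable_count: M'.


4 match(es); 0 pass the dangling check.
match: 0->6, 1->2, 2->3
match: 0->6, 1->2, 2->4
match: 0->6, 1->2, 2->7
match: 0->6, 1->2, 2->13
count: 4
applicable_count: 0


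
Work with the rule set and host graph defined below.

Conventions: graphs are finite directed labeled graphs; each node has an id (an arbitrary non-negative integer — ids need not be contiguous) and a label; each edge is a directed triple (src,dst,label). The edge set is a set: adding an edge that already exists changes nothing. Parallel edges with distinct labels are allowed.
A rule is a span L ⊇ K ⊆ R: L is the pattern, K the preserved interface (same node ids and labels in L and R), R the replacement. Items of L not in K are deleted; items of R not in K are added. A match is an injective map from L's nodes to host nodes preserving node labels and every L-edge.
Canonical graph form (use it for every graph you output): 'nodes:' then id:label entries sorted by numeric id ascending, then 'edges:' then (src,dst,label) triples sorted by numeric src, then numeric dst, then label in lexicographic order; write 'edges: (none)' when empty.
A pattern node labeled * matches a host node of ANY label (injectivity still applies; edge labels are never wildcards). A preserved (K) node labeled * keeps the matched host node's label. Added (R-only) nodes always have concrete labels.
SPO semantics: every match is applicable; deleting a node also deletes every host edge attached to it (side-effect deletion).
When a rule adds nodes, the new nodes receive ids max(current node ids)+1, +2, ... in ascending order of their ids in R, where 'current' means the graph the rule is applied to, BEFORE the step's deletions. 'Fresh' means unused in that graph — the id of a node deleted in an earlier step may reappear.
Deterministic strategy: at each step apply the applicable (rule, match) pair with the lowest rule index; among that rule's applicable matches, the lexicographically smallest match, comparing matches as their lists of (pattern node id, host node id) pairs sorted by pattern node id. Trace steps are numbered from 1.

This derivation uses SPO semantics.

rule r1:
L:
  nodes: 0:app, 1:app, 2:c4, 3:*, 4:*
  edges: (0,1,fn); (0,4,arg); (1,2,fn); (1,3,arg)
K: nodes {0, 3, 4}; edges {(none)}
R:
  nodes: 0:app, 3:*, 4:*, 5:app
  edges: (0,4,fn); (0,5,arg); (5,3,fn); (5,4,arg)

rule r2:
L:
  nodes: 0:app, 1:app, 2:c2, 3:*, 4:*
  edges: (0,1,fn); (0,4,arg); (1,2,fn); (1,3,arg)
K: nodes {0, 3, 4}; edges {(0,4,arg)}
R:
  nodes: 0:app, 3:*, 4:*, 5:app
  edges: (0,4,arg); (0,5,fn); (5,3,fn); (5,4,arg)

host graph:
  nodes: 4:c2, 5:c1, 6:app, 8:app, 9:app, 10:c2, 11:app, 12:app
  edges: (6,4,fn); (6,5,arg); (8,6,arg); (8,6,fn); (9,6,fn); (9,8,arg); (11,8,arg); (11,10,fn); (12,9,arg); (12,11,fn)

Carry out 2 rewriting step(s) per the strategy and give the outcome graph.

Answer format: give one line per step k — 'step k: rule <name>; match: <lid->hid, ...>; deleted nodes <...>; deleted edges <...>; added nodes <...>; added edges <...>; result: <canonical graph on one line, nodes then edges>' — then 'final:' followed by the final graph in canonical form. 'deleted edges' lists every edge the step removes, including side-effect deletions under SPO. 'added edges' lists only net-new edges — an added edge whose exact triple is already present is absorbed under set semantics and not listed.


step 1: rule r2; match: 0->9, 1->6, 2->4, 3->5, 4->8; deleted nodes 4, 6; deleted edges (6,4,fn); (6,5,arg); (8,6,arg); (8,6,fn); (9,6,fn); added nodes 13; added edges (9,13,fn); (13,5,fn); (13,8,arg); result: nodes: 5:c1, 8:app, 9:app, 10:c2, 11:app, 12:app, 13:app edges: (9,8,arg); (9,13,fn); (11,8,arg); (11,10,fn); (12,9,arg); (12,11,fn); (13,5,fn); (13,8,arg)
step 2: rule r2; match: 0->12, 1->11, 2->10, 3->8, 4->9; deleted nodes 10, 11; deleted edges (11,8,arg); (11,10,fn); (12,11,fn); added nodes 14; added edges (12,14,fn); (14,8,fn); (14,9,arg); result: nodes: 5:c1, 8:app, 9:app, 12:app, 13:app, 14:app edges: (9,8,arg); (9,13,fn); (12,9,arg); (12,14,fn); (13,5,fn); (13,8,arg); (14,8,fn); (14,9,arg)
final:
nodes: 5:c1, 8:app, 9:app, 12:app, 13:app, 14:app
edges: (9,8,arg); (9,13,fn); (12,9,arg); (12,14,fn); (13,5,fn); (13,8,arg); (14,8,fn); (14,9,arg)


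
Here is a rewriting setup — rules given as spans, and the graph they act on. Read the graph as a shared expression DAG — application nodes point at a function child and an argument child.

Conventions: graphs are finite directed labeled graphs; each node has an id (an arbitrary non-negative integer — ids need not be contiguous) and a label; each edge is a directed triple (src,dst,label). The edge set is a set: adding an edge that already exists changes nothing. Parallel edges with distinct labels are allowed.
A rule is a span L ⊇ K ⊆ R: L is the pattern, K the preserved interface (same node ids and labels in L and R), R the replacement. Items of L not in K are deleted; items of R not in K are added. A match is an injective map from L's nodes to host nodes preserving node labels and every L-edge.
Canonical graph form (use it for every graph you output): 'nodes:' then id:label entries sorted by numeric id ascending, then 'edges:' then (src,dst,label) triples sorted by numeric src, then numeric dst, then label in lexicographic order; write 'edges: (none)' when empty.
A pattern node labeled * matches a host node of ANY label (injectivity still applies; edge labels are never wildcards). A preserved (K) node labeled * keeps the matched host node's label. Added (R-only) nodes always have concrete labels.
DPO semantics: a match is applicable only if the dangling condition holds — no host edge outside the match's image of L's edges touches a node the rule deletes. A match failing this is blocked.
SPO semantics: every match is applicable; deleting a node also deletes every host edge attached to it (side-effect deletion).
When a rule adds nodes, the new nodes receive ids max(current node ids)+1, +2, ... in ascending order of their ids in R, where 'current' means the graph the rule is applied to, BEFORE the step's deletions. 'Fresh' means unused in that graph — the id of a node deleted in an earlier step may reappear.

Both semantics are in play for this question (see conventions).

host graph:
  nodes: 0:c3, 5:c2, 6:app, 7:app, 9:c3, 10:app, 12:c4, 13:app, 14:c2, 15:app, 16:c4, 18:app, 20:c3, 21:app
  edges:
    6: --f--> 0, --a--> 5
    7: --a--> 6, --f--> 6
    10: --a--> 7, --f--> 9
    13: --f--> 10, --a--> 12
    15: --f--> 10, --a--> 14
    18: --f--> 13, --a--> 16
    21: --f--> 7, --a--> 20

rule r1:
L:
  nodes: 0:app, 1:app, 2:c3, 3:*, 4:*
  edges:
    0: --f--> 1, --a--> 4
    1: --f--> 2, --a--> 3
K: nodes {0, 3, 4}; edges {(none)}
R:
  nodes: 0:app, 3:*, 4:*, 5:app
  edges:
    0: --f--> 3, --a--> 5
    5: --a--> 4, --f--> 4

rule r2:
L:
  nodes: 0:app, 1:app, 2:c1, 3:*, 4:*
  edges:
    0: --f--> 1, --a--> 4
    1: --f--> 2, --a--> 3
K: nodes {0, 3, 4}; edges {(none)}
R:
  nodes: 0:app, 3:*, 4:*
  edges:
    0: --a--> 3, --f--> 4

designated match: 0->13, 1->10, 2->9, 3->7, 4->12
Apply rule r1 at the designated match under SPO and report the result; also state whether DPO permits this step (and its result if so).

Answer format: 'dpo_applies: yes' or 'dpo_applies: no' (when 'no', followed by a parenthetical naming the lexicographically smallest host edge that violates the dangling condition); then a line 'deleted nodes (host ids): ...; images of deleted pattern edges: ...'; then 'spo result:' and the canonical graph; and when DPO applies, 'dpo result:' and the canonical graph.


dpo_applies: no
(the rule deletes node 10, which keeps host edge (15,10,f) outside the match image — the dangling condition fails, DPO blocks; SPO proceeds and side-deletes such edges)
deleted nodes (host ids): 9, 10; images of deleted pattern edges: (10,7,a); (10,9,f); (13,10,f); (13,12,a)
spo result:
nodes: 0:c3, 5:c2, 6:app, 7:app, 12:c4, 13:app, 14:c2, 15:app, 16:c4, 18:app, 20:c3, 21:app, 22:app
edges: (6,0,f); (6,5,a); (7,6,a); (7,6,f); (13,7,f); (13,22,a); (15,14,a); (18,13,f); (18,16,a); (21,7,f); (21,20,a); (22,12,a); (22,12,f)
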